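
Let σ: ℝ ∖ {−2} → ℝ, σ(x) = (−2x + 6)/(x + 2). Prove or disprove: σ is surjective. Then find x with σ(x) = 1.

If σ(x) = −2, cross-multiplying gives 1(−2x + 6) = −2(x + 2), which simplifies to 6 = −4 — false.  So −2 has no preimage and σ is not surjective.
Solving σ(x) = 1: cross-multiplying gives −2x + 6 = 1(x + 2), which rearranges to −3x = −4, so x = 4/3.

4/3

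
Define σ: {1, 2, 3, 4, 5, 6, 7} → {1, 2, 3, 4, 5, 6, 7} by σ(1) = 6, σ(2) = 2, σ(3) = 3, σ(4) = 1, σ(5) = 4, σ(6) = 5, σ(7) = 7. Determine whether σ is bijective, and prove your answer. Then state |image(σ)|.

The values 6, 2, 3, 1, 4, 5, 7 are a permutation of {1, 2, 3, 4, 5, 6, 7}: each element appears exactly once.
So σ is injective and surjective, hence bijective.
The image of σ is {1, 2, 3, 4, 5, 6, 7}, which has 7 elements.

7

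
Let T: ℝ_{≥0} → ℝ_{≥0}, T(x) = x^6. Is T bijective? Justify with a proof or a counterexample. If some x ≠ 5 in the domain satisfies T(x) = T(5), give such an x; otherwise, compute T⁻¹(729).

3

On ℝ_{≥0}, x ↦ x^6 is strictly increasing (injective) and for any y ∈ ℝ_{≥0} the 6th root y^{1/6} lies in ℝ_{≥0} (surjective). So T is bijective.
Since x ↦ x^6 is strictly increasing on ℝ_{≥0}, it is injective there, so no x ≠ 5 in the domain has T(x) = T(5). We therefore compute T⁻¹(729) = 729^{1/6} = 3 (indeed 3^6 = 729).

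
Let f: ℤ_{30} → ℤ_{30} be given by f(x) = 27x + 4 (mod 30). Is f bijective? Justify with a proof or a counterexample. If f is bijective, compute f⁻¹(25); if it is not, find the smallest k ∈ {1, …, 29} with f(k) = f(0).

Recall: f is injective when f(u) = f(v) forces u = v.
We have gcd(27, 30) = 3 > 1. Taking u = 0 and v = 10: f(0) = 4 and f(10) = 27·10 + 4 = 274 ≡ 4 (mod 30).
So f(0) = f(10) while 0 ≠ 10, hence f is not injective, hence not bijective.
Since f is not bijective, we find the least positive k with f(k) = f(0): this means 27k ≡ 0 (mod 30), i.e. 30 ∣ 27k. Since gcd(27, 30) = 3, dividing through by 3 this holds exactly when 10 ∣ 9k, and as gcd(9, 10) = 1, exactly when 10 ∣ k.
The smallest positive such k is 10.

10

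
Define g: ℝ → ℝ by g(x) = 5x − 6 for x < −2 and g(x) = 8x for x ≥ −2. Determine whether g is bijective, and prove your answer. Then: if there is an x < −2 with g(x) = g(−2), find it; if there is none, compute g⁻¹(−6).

Both pieces are strictly increasing (slopes 5 and 8), so each is injective on its own interval.
The left piece maps (−∞, −2) onto (−∞, −16); the right piece maps [−2, ∞) onto [−16, ∞).
Since −16 = −16, the images partition ℝ: g is injective and surjective, hence bijective.
Because the two images are disjoint, no x < −2 has g(x) = g(−2), so we compute g⁻¹(−6): −6 lies in [−16, ∞), so solve 8x = −6: x = (−6 − 0)/8 = −3/4.

-3/4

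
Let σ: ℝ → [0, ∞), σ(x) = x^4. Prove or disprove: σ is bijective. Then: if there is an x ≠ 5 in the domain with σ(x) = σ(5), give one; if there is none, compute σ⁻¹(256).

σ(5) = 625 = (−5)^4 = σ(−5) (since 4 is even), with 5 ≠ −5. So σ is not injective, hence not bijective.
For the follow-up, such an x exists: taking x = −5 ∈ ℝ gives σ(−5) = 625 = σ(5) with −5 ≠ 5.

-5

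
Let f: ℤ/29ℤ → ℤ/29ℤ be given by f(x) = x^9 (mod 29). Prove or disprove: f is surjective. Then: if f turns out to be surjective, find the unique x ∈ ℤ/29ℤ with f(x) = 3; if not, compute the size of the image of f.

Since 29 is prime, the nonzero elements of ℤ/29ℤ form a cyclic group of order 28.
As gcd(9, 28) = 1, raising to the 9th power is a bijection on this group: if u^9 ≡ v^9 then (uv^{−1})^9 = 1, and the only element of order dividing gcd(9, 28) = 1 is 1, so u = v.
With f(0) = 0 this makes f injective on all of ℤ/29ℤ, hence bijective (finite equal-size domain and codomain). In particular f is surjective.
Since f is surjective, we find the preimage of 3. The inverse of x ↦ x^9 on (ℤ/29ℤ)^× is x ↦ x^25, because 9·25 = 225 = 8·28 + 1 ≡ 1 (mod 28) and x^{28} = 1 for x ≠ 0 (Fermat). So f⁻¹(3) = 3^25 mod 29.
Repeated squaring mod 29: 3^1 ≡ 3, 3^2 ≡ 3² = 9, 3^4 ≡ 9² = 81 ≡ 23, 3^8 ≡ 23² = 529 ≡ 7, 3^16 ≡ 7² = 49 ≡ 20. Since 25 = 16 + 8 + 1, 3^25 ≡ 20·7·3: 20·7 = 140 ≡ 24, then 24·3 = 72 ≡ 14. So 3^25 ≡ 14 (mod 29).
Hence f⁻¹(3) = 14.

14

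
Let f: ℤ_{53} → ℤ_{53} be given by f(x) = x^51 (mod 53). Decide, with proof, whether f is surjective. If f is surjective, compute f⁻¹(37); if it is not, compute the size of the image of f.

43

Since 53 is prime, the nonzero elements of ℤ_{53} form a cyclic group of order 52.
As gcd(51, 52) = 1, raising to the 51st power is a bijection on this group: if u^51 ≡ v^51 then (uv^{−1})^51 = 1, and the only element of order dividing gcd(51, 52) = 1 is 1, so u = v.
With f(0) = 0 this makes f injective on all of ℤ_{53}, hence bijective (finite equal-size domain and codomain). In particular f is surjective.
Since f is surjective, we find the preimage of 37. The inverse of x ↦ x^51 on (ℤ_{53})^× is x ↦ x^51, because 51·51 = 2601 = 50·52 + 1 ≡ 1 (mod 52) and x^{52} = 1 for x ≠ 0 (Fermat). So f⁻¹(37) = 37^51 mod 53.
Repeated squaring mod 53: 37^1 ≡ 37, 37^2 ≡ 37² = 1369 ≡ 44, 37^4 ≡ 44² = 1936 ≡ 28, 37^8 ≡ 28² = 784 ≡ 42, 37^16 ≡ 42² = 1764 ≡ 15, 37^32 ≡ 15² = 225 ≡ 13. Since 51 = 32 + 16 + 2 + 1, 37^51 ≡ 13·15·44·37: 13·15 = 195 ≡ 36, then 36·44 = 1584 ≡ 47, then 47·37 = 1739 ≡ 43. So 37^51 ≡ 43 (mod 53).
Hence f⁻¹(37) = 43.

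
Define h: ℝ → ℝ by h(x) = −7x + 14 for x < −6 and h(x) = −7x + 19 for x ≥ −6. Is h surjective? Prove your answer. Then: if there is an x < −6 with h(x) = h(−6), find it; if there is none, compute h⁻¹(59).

Both pieces are strictly decreasing (slopes −7 and −7), so each is injective on its own interval.
The left piece maps (−∞, −6) onto (56, ∞); the right piece maps [−6, ∞) onto (−∞, 61].
The union (56, ∞) ∪ (−∞, 61] covers ℝ, so h is surjective.
For the follow-up: the images overlap, so an x < −6 with h(x) = h(−6) exists. h(−6) = 61; solving −7x + 14 = 61 for x < −6 gives x = (61 − 14)/(−7) = −47/7.

-47/7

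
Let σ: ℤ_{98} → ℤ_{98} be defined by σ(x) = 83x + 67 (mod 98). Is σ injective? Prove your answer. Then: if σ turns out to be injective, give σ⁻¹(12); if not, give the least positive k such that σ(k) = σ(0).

69

Recall: σ is injective when σ(s) = σ(t) forces s = t.
If σ(s) = σ(t), then 83s ≡ 83t (mod 98). Because gcd(83, 98) = 1, we may cancel 83 to get s ≡ t (mod 98).
So σ is injective.
We now compute 83⁻¹ mod 98 explicitly. Euclid's algorithm: 98 = 1·83 + 15, 83 = 5·15 + 8, 15 = 1·8 + 7, 8 = 1·7 + 1; back-substituting gives 1 = 13·83 − 11·98, so 83⁻¹ ≡ 13 (mod 98).
Since σ is injective, we find σ⁻¹(12): we need 83x ≡ 12 − 67 ≡ 43 (mod 98). Using 83⁻¹ = 13: x ≡ 13·43 = 559 = 5·98 + 69, so x = 69.
Check: σ(69) = 83·69 + 67 = 5794 = 59·98 + 12 ≡ 12 (mod 98).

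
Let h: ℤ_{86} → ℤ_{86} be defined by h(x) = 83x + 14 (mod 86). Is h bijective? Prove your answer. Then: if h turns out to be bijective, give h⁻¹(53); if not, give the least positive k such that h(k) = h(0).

If h(a) = h(b), then 83a ≡ 83b (mod 86). Because gcd(83, 86) = 1, we may cancel 83 to get a ≡ b (mod 86).
We now compute 83⁻¹ mod 86 explicitly. Euclid's algorithm: 86 = 1·83 + 3, 83 = 27·3 + 2, 3 = 1·2 + 1; back-substituting gives 1 = 57·83 − 55·86, so 83⁻¹ ≡ 57 (mod 86).
Then y ↦ 57(y − 14) is a two-sided inverse to h, so every y ∈ ℤ_{86} has a preimage.
Therefore h is bijective.
Since h is bijective, we compute h⁻¹(53): solve 83x + 14 ≡ 53 (mod 86), i.e. 83x ≡ 39 (mod 86).
Multiplying by 83⁻¹ = 57 gives x ≡ 57·39 = 2223 = 25·86 + 73 ≡ 73 (mod 86).
Check: h(73) = 83·73 + 14 = 6073 = 70·86 + 53 ≡ 53 (mod 86).

73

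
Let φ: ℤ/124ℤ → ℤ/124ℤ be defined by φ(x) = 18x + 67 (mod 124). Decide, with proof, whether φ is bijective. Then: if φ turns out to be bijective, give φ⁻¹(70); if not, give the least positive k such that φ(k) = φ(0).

Recall: φ is injective when φ(x_1) = φ(x_2) forces x_1 = x_2.
We have gcd(18, 124) = 2 > 1. Taking x_1 = 0 and x_2 = 62: φ(0) = 67 and φ(62) = 18·62 + 67 = 1183 ≡ 67 (mod 124).
So φ(0) = φ(62) while 0 ≠ 62, thus φ is not injective, hence not bijective.
Since φ is not bijective, we find the least positive k with φ(k) = φ(0): this means 18k ≡ 0 (mod 124), i.e. 124 ∣ 18k. Since gcd(18, 124) = 2, dividing through by 2 this holds exactly when 62 ∣ 9k, and as gcd(9, 62) = 1, exactly when 62 ∣ k.
The smallest positive such k is 62.

62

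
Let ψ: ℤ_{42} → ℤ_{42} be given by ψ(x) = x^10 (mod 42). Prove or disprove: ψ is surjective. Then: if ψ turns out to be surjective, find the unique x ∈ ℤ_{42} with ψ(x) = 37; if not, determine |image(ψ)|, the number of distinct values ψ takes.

16

ψ(4): Repeated squaring mod 42: 4^1 ≡ 4, 4^2 ≡ 4² = 16, 4^4 ≡ 16² = 256 ≡ 4, 4^8 ≡ 4² = 16. Since 10 = 8 + 2, 4^10 ≡ 16·16: 16·16 = 256 ≡ 4. So 4^10 ≡ 4 (mod 42).
ψ(10): Repeated squaring mod 42: 10^1 ≡ 10, 10^2 ≡ 10² = 100 ≡ 16, 10^4 ≡ 16² = 256 ≡ 4, 10^8 ≡ 4² = 16. Since 10 = 8 + 2, 10^10 ≡ 16·16: 16·16 = 256 ≡ 4. So 10^10 ≡ 4 (mod 42).
So ψ(4) = ψ(10) = 4 while 4 ≠ 10, therefore ψ is not injective.
A non-injective map from the 42-element set ℤ_{42} to itself takes at most 41 distinct values, so it cannot be surjective. So ψ is not surjective.
Since ψ is not surjective, we determine |image(ψ)|. Computing x^10 mod 42 for each x (by repeated squaring, reducing mod 42 at every step), the values ψ(0), ψ(1), …, ψ(41) are: 0, 1, 16, 39, 4, 37, 36, 7, 22, 9, 4, 25, 30, 1, 28, 15, 16, 25, 18, 37, 22, 21, 22, 37, 18, 25, 16, 15, 28, 1, 30, 25, 4, 9, 22, 7, 36, 37, 4, 39, 16, 1.
The distinct values are {0, 1, 4, 7, 9, 15, 16, 18, 21, 22, 25, 28, 30, 36, 37, 39}; there are 16 of them.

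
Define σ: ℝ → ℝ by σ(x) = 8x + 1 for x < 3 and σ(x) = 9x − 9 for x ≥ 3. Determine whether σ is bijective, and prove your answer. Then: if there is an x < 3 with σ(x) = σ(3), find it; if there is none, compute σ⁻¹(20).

Both pieces are strictly increasing (slopes 8 and 9), so each is injective on its own interval.
The left piece maps (−∞, 3) onto (−∞, 25); the right piece maps [3, ∞) onto [18, ∞).
These images overlap. In particular σ(3) = 18 (right piece), and solving 8x + 1 = 18 on the left piece gives x = 17/8 < 3.
So σ(17/8) = σ(3) with 17/8 ≠ 3, and σ is not injective, hence not bijective. This x = 17/8 is the requested value below 3.

17/8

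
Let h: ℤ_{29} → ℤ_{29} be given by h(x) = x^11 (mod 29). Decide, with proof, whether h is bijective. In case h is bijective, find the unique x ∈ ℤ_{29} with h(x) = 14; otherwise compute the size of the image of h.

26

Since 29 is prime, the nonzero elements of ℤ_{29} form a cyclic group of order 28.
As gcd(11, 28) = 1, raising to the 11th power is a bijection on this group: if u^11 ≡ v^11 then (uv^{−1})^11 = 1, and the only element of order dividing gcd(11, 28) = 1 is 1, so u = v.
With h(0) = 0 this makes h injective on all of ℤ_{29}, hence bijective (finite equal-size domain and codomain). In particular h is bijective.
Since h is bijective, we find the preimage of 14. The inverse of x ↦ x^11 on (ℤ_{29})^× is x ↦ x^23, because 11·23 = 253 = 9·28 + 1 ≡ 1 (mod 28) and x^{28} = 1 for x ≠ 0 (Fermat). So h⁻¹(14) = 14^23 mod 29.
Repeated squaring mod 29: 14^1 ≡ 14, 14^2 ≡ 14² = 196 ≡ 22, 14^4 ≡ 22² = 484 ≡ 20, 14^8 ≡ 20² = 400 ≡ 23, 14^16 ≡ 23² = 529 ≡ 7. Since 23 = 16 + 4 + 2 + 1, 14^23 ≡ 7·20·22·14: 7·20 = 140 ≡ 24, then 24·22 = 528 ≡ 6, then 6·14 = 84 ≡ 26. So 14^23 ≡ 26 (mod 29).
Hence h⁻¹(14) = 26.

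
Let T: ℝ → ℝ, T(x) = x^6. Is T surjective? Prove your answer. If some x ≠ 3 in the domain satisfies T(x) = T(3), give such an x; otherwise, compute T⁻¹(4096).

-3

Since 6 is even, x^6 ≥ 0 for all x ∈ ℝ, so −1 ∈ ℝ has no preimage. So T is not surjective.
For the follow-up, such an x exists: taking x = −3 ∈ ℝ gives T(−3) = 729 = T(3) with −3 ≠ 3.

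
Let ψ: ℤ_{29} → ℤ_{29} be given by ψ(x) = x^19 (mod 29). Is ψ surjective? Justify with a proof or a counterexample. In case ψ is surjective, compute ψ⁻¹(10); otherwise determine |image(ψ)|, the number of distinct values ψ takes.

Since 29 is prime, the nonzero elements of ℤ_{29} form a cyclic group of order 28.
As gcd(19, 28) = 1, raising to the 19th power is a bijection on this group: if x_1^19 ≡ x_2^19 then (x_1x_2^{−1})^19 = 1, and the only element of order dividing gcd(19, 28) = 1 is 1, so x_1 = x_2.
With ψ(0) = 0 this makes ψ injective on all of ℤ_{29}, hence bijective (finite equal-size domain and codomain). In particular ψ is surjective.
Since ψ is surjective, we find the preimage of 10. The inverse of x ↦ x^19 on (ℤ_{29})^× is x ↦ x^3, because 19·3 = 57 = 2·28 + 1 ≡ 1 (mod 28) and x^{28} = 1 for x ≠ 0 (Fermat). So ψ⁻¹(10) = 10^3 mod 29.
Repeated squaring mod 29: 10^1 ≡ 10, 10^2 ≡ 10² = 100 ≡ 13. Since 3 = 2 + 1, 10^3 ≡ 13·10: 13·10 = 130 ≡ 14. So 10^3 ≡ 14 (mod 29).
Hence ψ⁻¹(10) = 14.

14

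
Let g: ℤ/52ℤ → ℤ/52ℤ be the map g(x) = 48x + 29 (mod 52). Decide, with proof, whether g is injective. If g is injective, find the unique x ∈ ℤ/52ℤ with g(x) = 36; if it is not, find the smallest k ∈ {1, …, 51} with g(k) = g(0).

We have gcd(48, 52) = 4 > 1. Taking x_1 = 0 and x_2 = 13: g(0) = 29 and g(13) = 48·13 + 29 = 653 ≡ 29 (mod 52).
So g(0) = g(13) while 0 ≠ 13, thus g is not injective.
Since g is not injective, we find the least positive k with g(k) = g(0): this means 48k ≡ 0 (mod 52), i.e. 52 ∣ 48k. Since gcd(48, 52) = 4, dividing through by 4 this holds exactly when 13 ∣ 12k, and as gcd(12, 13) = 1, exactly when 13 ∣ k.
The smallest positive such k is 13.

13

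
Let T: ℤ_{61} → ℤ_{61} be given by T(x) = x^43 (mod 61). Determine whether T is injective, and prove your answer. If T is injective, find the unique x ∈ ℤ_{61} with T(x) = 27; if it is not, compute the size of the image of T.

Since 61 is prime, the nonzero elements of ℤ_{61} form a cyclic group of order 60.
As gcd(43, 60) = 1, raising to the 43rd power is a bijection on this group: if a^43 ≡ b^43 then (ab^{−1})^43 = 1, and the only element of order dividing gcd(43, 60) = 1 is 1, so a = b.
With T(0) = 0 this makes T injective on all of ℤ_{61}, hence bijective (finite equal-size domain and codomain). In particular T is injective.
Since T is injective, we find the preimage of 27. The inverse of x ↦ x^43 on (ℤ_{61})^× is x ↦ x^7, because 43·7 = 301 = 5·60 + 1 ≡ 1 (mod 60) and x^{60} = 1 for x ≠ 0 (Fermat). So T⁻¹(27) = 27^7 mod 61.
Repeated squaring mod 61: 27^1 ≡ 27, 27^2 ≡ 27² = 729 ≡ 58, 27^4 ≡ 58² = 3364 ≡ 9. Since 7 = 4 + 2 + 1, 27^7 ≡ 9·58·27: 9·58 = 522 ≡ 34, then 34·27 = 918 ≡ 3. So 27^7 ≡ 3 (mod 61).
Hence T⁻¹(27) = 3.

3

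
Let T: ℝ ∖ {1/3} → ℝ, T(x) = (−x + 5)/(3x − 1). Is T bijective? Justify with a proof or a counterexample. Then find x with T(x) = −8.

If T(x) = −1/3, cross-multiplying gives 3(−x + 5) = −1(3x − 1), which simplifies to 15 = 1 — false.  So −1/3 has no preimage and T is not surjective.
Thus T is not bijective.
Solving T(x) = −8: cross-multiplying gives −x + 5 = −8(3x − 1), which rearranges to 23x = 3, so x = 3/23.

3/23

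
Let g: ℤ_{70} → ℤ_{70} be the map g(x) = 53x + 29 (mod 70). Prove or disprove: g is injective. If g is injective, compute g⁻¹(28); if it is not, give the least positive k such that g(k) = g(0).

Suppose g(s) = g(t) in ℤ_{70}. Then 53s + 29 ≡ 53t + 29 (mod 70), so 53(s − t) ≡ 0 (mod 70).
Since gcd(53, 70) = 1, 53 is invertible modulo 70, therefore s − t ≡ 0 (mod 70), i.e. s = t.
So g is injective.
We now compute 53⁻¹ mod 70 explicitly. Euclid's algorithm: 70 = 1·53 + 17, 53 = 3·17 + 2, 17 = 8·2 + 1; back-substituting gives 1 = 37·53 − 28·70, so 53⁻¹ ≡ 37 (mod 70).
Since g is injective, we compute g⁻¹(28): solve 53x + 29 ≡ 28 (mod 70), i.e. 53x ≡ 69 (mod 70).
Multiplying by 53⁻¹ = 37 gives x ≡ 37·69 = 2553 = 36·70 + 33 ≡ 33 (mod 70).
Check: g(33) = 53·33 + 29 = 1778 = 25·70 + 28 ≡ 28 (mod 70).

33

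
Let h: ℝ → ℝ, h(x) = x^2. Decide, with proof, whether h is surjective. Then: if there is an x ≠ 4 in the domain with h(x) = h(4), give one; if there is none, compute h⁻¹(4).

Since 2 is even, x^2 ≥ 0 for all x ∈ ℝ, so −1 ∈ ℝ has no preimage. So h is not surjective.
For the follow-up, such an x exists: taking x = −4 ∈ ℝ gives h(−4) = 16 = h(4) with −4 ≠ 4.

-4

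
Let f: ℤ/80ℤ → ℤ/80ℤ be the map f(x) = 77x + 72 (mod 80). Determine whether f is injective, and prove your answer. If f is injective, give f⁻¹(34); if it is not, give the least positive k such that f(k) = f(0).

Recall that f is injective if f(a) = f(b) implies a = b.
Suppose f(a) = f(b) in ℤ/80ℤ. Then 77a + 72 ≡ 77b + 72 (mod 80), thus 77(a − b) ≡ 0 (mod 80).
Since gcd(77, 80) = 1, 77 is invertible modulo 80, therefore a − b ≡ 0 (mod 80), i.e. a = b.
Therefore f is injective.
We now compute 77⁻¹ mod 80 explicitly. Euclid's algorithm: 80 = 1·77 + 3, 77 = 25·3 + 2, 3 = 1·2 + 1; back-substituting gives 1 = 53·77 − 51·80, so 77⁻¹ ≡ 53 (mod 80).
Since f is injective, we compute f⁻¹(34): solve 77x + 72 ≡ 34 (mod 80), i.e. 77x ≡ 42 (mod 80).
Multiplying by 77⁻¹ = 53 gives x ≡ 53·42 = 2226 = 27·80 + 66 ≡ 66 (mod 80).
Check: f(66) = 77·66 + 72 = 5154 = 64·80 + 34 ≡ 34 (mod 80).

66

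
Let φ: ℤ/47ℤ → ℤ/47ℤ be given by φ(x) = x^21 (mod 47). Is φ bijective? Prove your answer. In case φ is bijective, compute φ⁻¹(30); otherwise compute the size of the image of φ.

Since 47 is prime, the nonzero elements of ℤ/47ℤ form a cyclic group of order 46.
As gcd(21, 46) = 1, raising to the 21st power is a bijection on this group: if s^21 ≡ t^21 then (st^{−1})^21 = 1, and the only element of order dividing gcd(21, 46) = 1 is 1, so s = t.
With φ(0) = 0 this makes φ injective on all of ℤ/47ℤ, hence bijective (finite equal-size domain and codomain). In particular φ is bijective.
Since φ is bijective, we find the preimage of 30. The inverse of x ↦ x^21 on (ℤ/47ℤ)^× is x ↦ x^11, because 21·11 = 231 = 5·46 + 1 ≡ 1 (mod 46) and x^{46} = 1 for x ≠ 0 (Fermat). So φ⁻¹(30) = 30^11 mod 47.
Repeated squaring mod 47: 30^1 ≡ 30, 30^2 ≡ 30² = 900 ≡ 7, 30^4 ≡ 7² = 49 ≡ 2, 30^8 ≡ 2² = 4. Since 11 = 8 + 2 + 1, 30^11 ≡ 4·7·30: 4·7 = 28, then 28·30 = 840 ≡ 41. So 30^11 ≡ 41 (mod 47).
Hence φ⁻¹(30) = 41.

41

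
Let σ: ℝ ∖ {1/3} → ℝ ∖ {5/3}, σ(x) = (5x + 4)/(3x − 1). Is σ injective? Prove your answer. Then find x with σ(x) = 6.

10/13

Suppose σ(a) = σ(b). Cross-multiplying: (5a + 4)(3b − 1) = (5b + 4)(3a − 1).
Expanding both sides and cancelling the symmetric terms leaves −17·(a − b) = 0. Since −17 ≠ 0, a = b. Hence σ is injective.
Solving σ(x) = 6: cross-multiplying gives 5x + 4 = 6(3x − 1), which rearranges to −13x = −10, so x = 10/13.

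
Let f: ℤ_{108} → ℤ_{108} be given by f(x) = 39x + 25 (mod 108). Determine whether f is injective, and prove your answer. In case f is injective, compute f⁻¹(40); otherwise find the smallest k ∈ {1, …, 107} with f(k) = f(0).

36

We have gcd(39, 108) = 3 > 1. Taking a = 0 and b = 36: f(0) = 25 and f(36) = 39·36 + 25 = 1429 ≡ 25 (mod 108).
So f(0) = f(36) while 0 ≠ 36, so f is not injective.
Since f is not injective, we find the least positive k with f(k) = f(0): this means 39k ≡ 0 (mod 108), i.e. 108 ∣ 39k. Since gcd(39, 108) = 3, dividing through by 3 this holds exactly when 36 ∣ 13k, and as gcd(13, 36) = 1, exactly when 36 ∣ k.
The smallest positive such k is 36.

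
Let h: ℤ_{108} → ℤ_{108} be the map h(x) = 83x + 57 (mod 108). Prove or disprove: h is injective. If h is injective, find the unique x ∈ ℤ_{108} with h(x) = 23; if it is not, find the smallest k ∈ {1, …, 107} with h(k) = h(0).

If h(u) = h(v), then 83u ≡ 83v (mod 108). Because gcd(83, 108) = 1, we may cancel 83 to get u ≡ v (mod 108).
Therefore h is injective.
We now compute 83⁻¹ mod 108 explicitly. Euclid's algorithm: 108 = 1·83 + 25, 83 = 3·25 + 8, 25 = 3·8 + 1; back-substituting gives 1 = 95·83 − 73·108, so 83⁻¹ ≡ 95 (mod 108).
Since h is injective, we find h⁻¹(23): we need 83x ≡ 23 − 57 ≡ 74 (mod 108). Using 83⁻¹ = 95: x ≡ 95·74 = 7030 = 65·108 + 10, so x = 10.
Check: h(10) = 83·10 + 57 = 887 = 8·108 + 23 ≡ 23 (mod 108).

10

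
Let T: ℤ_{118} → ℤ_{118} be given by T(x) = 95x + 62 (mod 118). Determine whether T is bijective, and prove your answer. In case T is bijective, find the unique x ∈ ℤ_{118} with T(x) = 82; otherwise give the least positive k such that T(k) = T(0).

112

Recall: injectivity means: for all x_1, x_2 in the domain, T(x_1) = T(x_2) implies x_1 = x_2.
If T(x_1) = T(x_2), then 95x_1 ≡ 95x_2 (mod 118). Because gcd(95, 118) = 1, we may cancel 95 to get x_1 ≡ x_2 (mod 118).
We now compute 95⁻¹ mod 118 explicitly. Euclid's algorithm: 118 = 1·95 + 23, 95 = 4·23 + 3, 23 = 7·3 + 2, 3 = 1·2 + 1; back-substituting gives 1 = 41·95 − 33·118, so 95⁻¹ ≡ 41 (mod 118).
Then y ↦ 41(y − 62) is a two-sided inverse to T, so every y ∈ ℤ_{118} has a preimage.
Therefore T is bijective.
Since T is bijective, we find T⁻¹(82): we need 95x ≡ 82 − 62 ≡ 20 (mod 118). Using 95⁻¹ = 41: x ≡ 41·20 = 820 = 6·118 + 112, so x = 112.
Check: T(112) = 95·112 + 62 = 10702 = 90·118 + 82 ≡ 82 (mod 118).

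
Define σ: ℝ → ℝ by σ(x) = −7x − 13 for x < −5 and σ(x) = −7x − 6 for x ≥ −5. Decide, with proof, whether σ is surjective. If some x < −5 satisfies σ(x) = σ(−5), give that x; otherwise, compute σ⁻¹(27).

-6

Both pieces are strictly decreasing (slopes −7 and −7), so each is injective on its own interval.
The left piece maps (−∞, −5) onto (22, ∞); the right piece maps [−5, ∞) onto (−∞, 29].
The union (22, ∞) ∪ (−∞, 29] covers ℝ, so σ is surjective.
For the follow-up: the images overlap, so an x < −5 with σ(x) = σ(−5) exists. σ(−5) = 29; solving −7x − 13 = 29 for x < −5 gives x = (29 + 13)/(−7) = −6.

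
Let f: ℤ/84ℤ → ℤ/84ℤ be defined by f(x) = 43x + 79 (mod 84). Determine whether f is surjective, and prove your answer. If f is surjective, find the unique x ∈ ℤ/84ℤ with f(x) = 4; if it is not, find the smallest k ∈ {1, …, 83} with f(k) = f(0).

51

Recall: surjectivity means every element of the codomain has a preimage under f.
Since gcd(43, 84) = 1, 43 is invertible modulo 84. Euclid's algorithm: 84 = 1·43 + 41, 43 = 1·41 + 2, 41 = 20·2 + 1; back-substituting gives 1 = 43·43 − 22·84, so 43⁻¹ ≡ 43 (mod 84).
Then y ↦ 43(y − 79) is a two-sided inverse to f, so every y ∈ ℤ/84ℤ has a preimage.
Hence f is surjective.
Since f is surjective, we compute f⁻¹(4): solve 43x + 79 ≡ 4 (mod 84), i.e. 43x ≡ 9 (mod 84).
Multiplying by 43⁻¹ = 43 gives x ≡ 43·9 = 387 = 4·84 + 51 ≡ 51 (mod 84).
Check: f(51) = 43·51 + 79 = 2272 = 27·84 + 4 ≡ 4 (mod 84).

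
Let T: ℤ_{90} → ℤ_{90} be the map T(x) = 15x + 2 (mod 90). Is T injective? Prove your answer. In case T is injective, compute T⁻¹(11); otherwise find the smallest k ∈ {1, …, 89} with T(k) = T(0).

6

We have gcd(15, 90) = 15 > 1. Taking u = 0 and v = 6: T(0) = 2 and T(6) = 15·6 + 2 = 92 ≡ 2 (mod 90).
So T(0) = T(6) while 0 ≠ 6, hence T is not injective.
Since T is not injective, we find the least positive k with T(k) = T(0): this means 15k ≡ 0 (mod 90), i.e. 90 ∣ 15k. Since gcd(15, 90) = 15, dividing through by 15 this holds exactly when 6 ∣ k.
The smallest positive such k is 6.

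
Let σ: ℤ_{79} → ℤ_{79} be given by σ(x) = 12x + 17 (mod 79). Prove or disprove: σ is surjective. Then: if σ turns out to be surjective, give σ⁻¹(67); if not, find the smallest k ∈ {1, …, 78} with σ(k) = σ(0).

Recall: surjectivity means every element of the codomain has a preimage under σ.
Since gcd(12, 79) = 1, 12 is invertible modulo 79. Euclid's algorithm: 79 = 6·12 + 7, 12 = 1·7 + 5, 7 = 1·5 + 2, 5 = 2·2 + 1; back-substituting gives 1 = 33·12 − 5·79, so 12⁻¹ ≡ 33 (mod 79).
Then y ↦ 33(y − 17) is a two-sided inverse to σ, so every y ∈ ℤ_{79} has a preimage.
So σ is surjective.
Since σ is surjective, we find σ⁻¹(67): we need 12x ≡ 67 − 17 ≡ 50 (mod 79). Using 12⁻¹ = 33: x ≡ 33·50 = 1650 = 20·79 + 70, so x = 70.
Check: σ(70) = 12·70 + 17 = 857 = 10·79 + 67 ≡ 67 (mod 79).

70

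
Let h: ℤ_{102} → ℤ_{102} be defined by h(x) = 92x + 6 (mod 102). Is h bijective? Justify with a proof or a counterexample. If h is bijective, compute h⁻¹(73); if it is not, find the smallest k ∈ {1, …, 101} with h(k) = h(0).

51

We have gcd(92, 102) = 2 > 1. Taking x_1 = 0 and x_2 = 51: h(0) = 6 and h(51) = 92·51 + 6 = 4698 ≡ 6 (mod 102).
So h(0) = h(51) while 0 ≠ 51, therefore h is not injective, hence not bijective.
Since h is not bijective, we find the least positive k with h(k) = h(0): this means 92k ≡ 0 (mod 102), i.e. 102 ∣ 92k. Since gcd(92, 102) = 2, dividing through by 2 this holds exactly when 51 ∣ 46k, and as gcd(46, 51) = 1, exactly when 51 ∣ k.
The smallest positive such k is 51.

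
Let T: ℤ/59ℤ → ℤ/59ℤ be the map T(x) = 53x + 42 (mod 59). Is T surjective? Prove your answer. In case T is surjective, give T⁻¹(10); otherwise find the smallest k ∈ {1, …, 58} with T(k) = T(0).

25

Recall: T is surjective if every y in the codomain equals T(x) for some x in the domain.
Since gcd(53, 59) = 1, 53 is invertible modulo 59. Euclid's algorithm: 59 = 1·53 + 6, 53 = 8·6 + 5, 6 = 1·5 + 1; back-substituting gives 1 = 49·53 − 44·59, so 53⁻¹ ≡ 49 (mod 59).
Then y ↦ 49(y − 42) is a two-sided inverse to T, so every y ∈ ℤ/59ℤ has a preimage.
Hence T is surjective.
Since T is surjective, we find T⁻¹(10): we need 53x ≡ 10 − 42 ≡ 27 (mod 59). Using 53⁻¹ = 49: x ≡ 49·27 = 1323 = 22·59 + 25, so x = 25.
Check: T(25) = 53·25 + 42 = 1367 = 23·59 + 10 ≡ 10 (mod 59).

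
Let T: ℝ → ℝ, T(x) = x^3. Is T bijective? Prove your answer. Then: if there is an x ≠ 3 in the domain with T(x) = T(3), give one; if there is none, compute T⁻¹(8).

2

On ℝ, x ↦ x^3 is strictly increasing (injective) and for any y ∈ ℝ the 3rd root y^{1/3} lies in ℝ (surjective). So T is bijective.
Since x ↦ x^3 is strictly increasing on ℝ, it is injective there, so no x ≠ 3 in the domain has T(x) = T(3). We therefore compute T⁻¹(8) = 8^{1/3} = 2 (indeed 2^3 = 8).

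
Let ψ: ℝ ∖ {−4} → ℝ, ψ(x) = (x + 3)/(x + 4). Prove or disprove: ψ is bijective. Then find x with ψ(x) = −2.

If ψ(x) = 1, cross-multiplying gives 1(x + 3) = 1(x + 4), which simplifies to 3 = 4 — false.  So 1 has no preimage and ψ is not surjective.
Hence ψ is not bijective.
Solving ψ(x) = −2: cross-multiplying gives x + 3 = −2(x + 4), which rearranges to 3x = −11, so x = −11/3.

-11/3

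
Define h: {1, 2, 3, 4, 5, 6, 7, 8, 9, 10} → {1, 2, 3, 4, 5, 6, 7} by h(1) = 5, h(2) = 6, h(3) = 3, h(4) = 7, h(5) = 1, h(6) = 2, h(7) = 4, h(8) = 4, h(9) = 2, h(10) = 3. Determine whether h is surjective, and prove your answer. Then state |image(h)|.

Every element of the codomain has a preimage: 1 = h(5), 2 = h(6), 3 = h(3), 4 = h(7), 5 = h(1), 6 = h(2), 7 = h(4).
So h is surjective.
The image of h is {1, 2, 3, 4, 5, 6, 7}, which has 7 elements.

7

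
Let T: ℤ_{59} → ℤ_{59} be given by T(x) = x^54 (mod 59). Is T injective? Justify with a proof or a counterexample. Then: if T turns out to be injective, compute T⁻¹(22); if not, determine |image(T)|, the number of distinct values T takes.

T(29): Repeated squaring mod 59: 29^1 ≡ 29, 29^2 ≡ 29² = 841 ≡ 15, 29^4 ≡ 15² = 225 ≡ 48, 29^8 ≡ 48² = 2304 ≡ 3, 29^16 ≡ 3² = 9, 29^32 ≡ 9² = 81 ≡ 22. Since 54 = 32 + 16 + 4 + 2, 29^54 ≡ 22·9·48·15: 22·9 = 198 ≡ 21, then 21·48 = 1008 ≡ 5, then 5·15 = 75 ≡ 16. So 29^54 ≡ 16 (mod 59).
T(30): Repeated squaring mod 59: 30^1 ≡ 30, 30^2 ≡ 30² = 900 ≡ 15, 30^4 ≡ 15² = 225 ≡ 48, 30^8 ≡ 48² = 2304 ≡ 3, 30^16 ≡ 3² = 9, 30^32 ≡ 9² = 81 ≡ 22. Since 54 = 32 + 16 + 4 + 2, 30^54 ≡ 22·9·48·15: 22·9 = 198 ≡ 21, then 21·48 = 1008 ≡ 5, then 5·15 = 75 ≡ 16. So 30^54 ≡ 16 (mod 59).
So T(29) = T(30) = 16 while 29 ≠ 30, thus T is not injective.
Since T is not injective, we determine |image(T)|. Computing x^54 mod 59 for each x (by repeated squaring, reducing mod 59 at every step), the values T(0), T(1), …, T(58) are: 0, 1, 48, 51, 3, 27, 29, 36, 26, 5, 57, 46, 35, 12, 17, 20, 9, 41, 4, 53, 22, 7, 25, 15, 28, 21, 45, 19, 49, 16, 16, 49, 19, 45, 21, 28, 15, 25, 7, 22, 53, 4, 41, 9, 20, 17, 12, 35, 46, 57, 5, 26, 36, 29, 27, 3, 51, 48, 1.
The distinct values are {0, 1, 3, 4, 5, 7, 9, 12, 15, 16, 17, 19, 20, 21, 22, 25, 26, 27, 28, 29, 35, 36, 41, 45, 46, 48, 49, 51, 53, 57}; there are 30 of them.

30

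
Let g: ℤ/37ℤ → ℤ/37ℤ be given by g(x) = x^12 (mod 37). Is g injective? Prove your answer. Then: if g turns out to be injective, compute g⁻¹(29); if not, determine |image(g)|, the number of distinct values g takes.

g(3): Repeated squaring mod 37: 3^1 ≡ 3, 3^2 ≡ 3² = 9, 3^4 ≡ 9² = 81 ≡ 7, 3^8 ≡ 7² = 49 ≡ 12. Since 12 = 8 + 4, 3^12 ≡ 12·7: 12·7 = 84 ≡ 10. So 3^12 ≡ 10 (mod 37).
g(4): Repeated squaring mod 37: 4^1 ≡ 4, 4^2 ≡ 4² = 16, 4^4 ≡ 16² = 256 ≡ 34, 4^8 ≡ 34² = 1156 ≡ 9. Since 12 = 8 + 4, 4^12 ≡ 9·34: 9·34 = 306 ≡ 10. So 4^12 ≡ 10 (mod 37).
So g(3) = g(4) = 10 while 3 ≠ 4, so g is not injective.
Since g is not injective, we determine |image(g)|. Computing x^12 mod 37 for each x (by repeated squaring, reducing mod 37 at every step), the values g(0), g(1), …, g(36) are: 0, 1, 26, 10, 10, 10, 1, 10, 1, 26, 1, 1, 26, 10, 1, 26, 26, 26, 10, 10, 26, 26, 26, 1, 10, 26, 1, 1, 26, 1, 10, 1, 10, 10, 10, 26, 1.
The distinct values are {0, 1, 10, 26}; there are 4 of them.

4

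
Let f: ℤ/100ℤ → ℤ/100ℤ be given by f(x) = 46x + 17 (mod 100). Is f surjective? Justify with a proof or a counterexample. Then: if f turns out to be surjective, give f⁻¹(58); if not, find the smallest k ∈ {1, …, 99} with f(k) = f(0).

Since gcd(46, 100) = 2, we have 46x ≡ 0 (mod 2) for all x, so f(x) ≡ 1 (mod 2).
But 0 ≢ 1 (mod 2), so 0 ∈ ℤ/100ℤ has no preimage. Therefore f is not surjective.
Since f is not surjective, we find the least positive k with f(k) = f(0): this means 46k ≡ 0 (mod 100), i.e. 100 ∣ 46k. Since gcd(46, 100) = 2, dividing through by 2 this holds exactly when 50 ∣ 23k, and as gcd(23, 50) = 1, exactly when 50 ∣ k.
The smallest positive such k is 50.

50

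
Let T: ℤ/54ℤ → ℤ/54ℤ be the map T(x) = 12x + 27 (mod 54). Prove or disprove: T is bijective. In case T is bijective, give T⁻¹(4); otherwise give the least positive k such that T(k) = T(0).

9

Recall: injectivity means: for all x_1, x_2 in the domain, T(x_1) = T(x_2) implies x_1 = x_2.
We have gcd(12, 54) = 6 > 1. Taking x_1 = 0 and x_2 = 9: T(0) = 27 and T(9) = 12·9 + 27 = 135 ≡ 27 (mod 54).
So T(0) = T(9) while 0 ≠ 9, so T is not injective, hence not bijective.
Since T is not bijective, we find the least positive k with T(k) = T(0): this means 12k ≡ 0 (mod 54), i.e. 54 ∣ 12k. Since gcd(12, 54) = 6, dividing through by 6 this holds exactly when 9 ∣ 2k, and as gcd(2, 9) = 1, exactly when 9 ∣ k.
The smallest positive such k is 9.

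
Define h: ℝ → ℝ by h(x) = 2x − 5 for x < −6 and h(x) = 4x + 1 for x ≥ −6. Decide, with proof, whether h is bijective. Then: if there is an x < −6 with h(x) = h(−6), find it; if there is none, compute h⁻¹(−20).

-9

Both pieces are strictly increasing (slopes 2 and 4), so each is injective on its own interval.
The left piece maps (−∞, −6) onto (−∞, −17); the right piece maps [−6, ∞) onto [−23, ∞).
These images overlap. In particular h(−6) = −23 (right piece), and solving 2x − 5 = −23 on the left piece gives x = −9 < −6.
So h(−9) = h(−6) with −9 ≠ −6, and h is not injective, hence not bijective. This x = −9 is the requested value below −6.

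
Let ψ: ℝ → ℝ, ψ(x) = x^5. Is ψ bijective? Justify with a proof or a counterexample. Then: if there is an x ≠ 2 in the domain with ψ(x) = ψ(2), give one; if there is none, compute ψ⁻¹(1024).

4

On ℝ, x ↦ x^5 is strictly increasing (injective) and for any y ∈ ℝ the 5th root y^{1/5} lies in ℝ (surjective). So ψ is bijective.
Since x ↦ x^5 is strictly increasing on ℝ, it is injective there, so no x ≠ 2 in the domain has ψ(x) = ψ(2). We therefore compute ψ⁻¹(1024) = 1024^{1/5} = 4 (indeed 4^5 = 1024).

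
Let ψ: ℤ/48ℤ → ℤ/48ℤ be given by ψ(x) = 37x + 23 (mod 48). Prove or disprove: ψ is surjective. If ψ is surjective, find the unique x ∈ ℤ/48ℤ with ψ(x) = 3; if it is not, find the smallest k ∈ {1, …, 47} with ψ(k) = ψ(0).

28

Recall that surjectivity means every element of the codomain has a preimage under ψ.
Since gcd(37, 48) = 1, 37 is invertible modulo 48. Euclid's algorithm: 48 = 1·37 + 11, 37 = 3·11 + 4, 11 = 2·4 + 3, 4 = 1·3 + 1; back-substituting gives 1 = 13·37 − 10·48, so 37⁻¹ ≡ 13 (mod 48).
For any y ∈ ℤ/48ℤ, x = 13(y − 23) mod 48 satisfies ψ(x) = 37·13(y − 23) + 23 ≡ y (since 37·13 ≡ 1 mod 48). So every y has a preimage.
Therefore ψ is surjective.
Since ψ is surjective, we compute ψ⁻¹(3): solve 37x + 23 ≡ 3 (mod 48), i.e. 37x ≡ 28 (mod 48).
Multiplying by 37⁻¹ = 13 gives x ≡ 13·28 = 364 = 7·48 + 28 ≡ 28 (mod 48).
Check: ψ(28) = 37·28 + 23 = 1059 = 22·48 + 3 ≡ 3 (mod 48).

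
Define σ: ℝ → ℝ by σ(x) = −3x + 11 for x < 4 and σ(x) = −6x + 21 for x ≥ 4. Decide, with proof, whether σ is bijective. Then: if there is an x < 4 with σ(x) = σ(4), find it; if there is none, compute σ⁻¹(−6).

Both pieces are strictly decreasing (slopes −3 and −6), so each is injective on its own interval.
The left piece maps (−∞, 4) onto (−1, ∞); the right piece maps [4, ∞) onto (−∞, −3].
The images leave a gap (−1 has no preimage), so σ is not surjective, hence not bijective.
Because the two images are disjoint, no x < 4 has σ(x) = σ(4), so we compute σ⁻¹(−6): −6 lies in (−∞, −3], so solve −6x + 21 = −6: x = (−6 − 21)/(−6) = 9/2.

9/2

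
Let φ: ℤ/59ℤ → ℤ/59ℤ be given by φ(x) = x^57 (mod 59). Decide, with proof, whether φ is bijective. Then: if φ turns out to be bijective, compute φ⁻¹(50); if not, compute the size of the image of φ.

Since 59 is prime, the nonzero elements of ℤ/59ℤ form a cyclic group of order 58.
As gcd(57, 58) = 1, raising to the 57th power is a bijection on this group: if s^57 ≡ t^57 then (st^{−1})^57 = 1, and the only element of order dividing gcd(57, 58) = 1 is 1, so s = t.
With φ(0) = 0 this makes φ injective on all of ℤ/59ℤ, hence bijective (finite equal-size domain and codomain). In particular φ is bijective.
Since φ is bijective, we find the preimage of 50. The inverse of x ↦ x^57 on (ℤ/59ℤ)^× is x ↦ x^57, because 57·57 = 3249 = 56·58 + 1 ≡ 1 (mod 58) and x^{58} = 1 for x ≠ 0 (Fermat). So φ⁻¹(50) = 50^57 mod 59.
Repeated squaring mod 59: 50^1 ≡ 50, 50^2 ≡ 50² = 2500 ≡ 22, 50^4 ≡ 22² = 484 ≡ 12, 50^8 ≡ 12² = 144 ≡ 26, 50^16 ≡ 26² = 676 ≡ 27, 50^32 ≡ 27² = 729 ≡ 21. Since 57 = 32 + 16 + 8 + 1, 50^57 ≡ 21·27·26·50: 21·27 = 567 ≡ 36, then 36·26 = 936 ≡ 51, then 51·50 = 2550 ≡ 13. So 50^57 ≡ 13 (mod 59).
Hence φ⁻¹(50) = 13.

13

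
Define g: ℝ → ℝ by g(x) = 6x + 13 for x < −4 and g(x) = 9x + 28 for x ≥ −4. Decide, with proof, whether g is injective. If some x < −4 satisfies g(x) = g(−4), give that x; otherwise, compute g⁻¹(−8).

Both pieces are strictly increasing (slopes 6 and 9), so each is injective on its own interval.
The left piece maps (−∞, −4) onto (−∞, −11); the right piece maps [−4, ∞) onto [−8, ∞).
These images are disjoint, so no value is attained by both pieces. So g is injective.
Because the two images are disjoint, no x < −4 has g(x) = g(−4), so we compute g⁻¹(−8): −8 lies in [−8, ∞), so solve 9x + 28 = −8: x = (−8 − 28)/9 = −4.

-4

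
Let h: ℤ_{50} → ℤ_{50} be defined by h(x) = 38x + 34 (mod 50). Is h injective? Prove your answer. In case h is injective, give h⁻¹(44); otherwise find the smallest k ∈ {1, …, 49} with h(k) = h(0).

By definition, injectivity means: for all x_1, x_2 in the domain, h(x_1) = h(x_2) implies x_1 = x_2.
We have gcd(38, 50) = 2 > 1. Taking x_1 = 0 and x_2 = 25: h(0) = 34 and h(25) = 38·25 + 34 = 984 ≡ 34 (mod 50).
So h(0) = h(25) while 0 ≠ 25, so h is not injective.
Since h is not injective, we find the least positive k with h(k) = h(0): this means 38k ≡ 0 (mod 50), i.e. 50 ∣ 38k. Since gcd(38, 50) = 2, dividing through by 2 this holds exactly when 25 ∣ 19k, and as gcd(19, 25) = 1, exactly when 25 ∣ k.
The smallest positive such k is 25.

25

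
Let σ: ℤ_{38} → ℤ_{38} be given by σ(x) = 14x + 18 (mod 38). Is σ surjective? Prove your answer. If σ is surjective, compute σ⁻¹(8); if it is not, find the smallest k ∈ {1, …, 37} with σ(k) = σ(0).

19

Since gcd(14, 38) = 2, we have 14x ≡ 0 (mod 2) for all x, so σ(x) ≡ 0 (mod 2).
But 1 ≢ 0 (mod 2), so 1 ∈ ℤ_{38} has no preimage. Thus σ is not surjective.
Since σ is not surjective, we find the least positive k with σ(k) = σ(0): this means 14k ≡ 0 (mod 38), i.e. 38 ∣ 14k. Since gcd(14, 38) = 2, dividing through by 2 this holds exactly when 19 ∣ 7k, and as gcd(7, 19) = 1, exactly when 19 ∣ k.
The smallest positive such k is 19.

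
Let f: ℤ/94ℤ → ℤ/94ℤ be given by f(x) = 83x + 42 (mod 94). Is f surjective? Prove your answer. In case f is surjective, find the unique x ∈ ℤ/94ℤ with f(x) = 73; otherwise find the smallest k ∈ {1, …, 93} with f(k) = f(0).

57

Since gcd(83, 94) = 1, 83 is invertible modulo 94. Euclid's algorithm: 94 = 1·83 + 11, 83 = 7·11 + 6, 11 = 1·6 + 5, 6 = 1·5 + 1; back-substituting gives 1 = 17·83 − 15·94, so 83⁻¹ ≡ 17 (mod 94).
Then y ↦ 17(y − 42) is a two-sided inverse to f, so every y ∈ ℤ/94ℤ has a preimage.
Thus f is surjective.
Since f is surjective, we compute f⁻¹(73): solve 83x + 42 ≡ 73 (mod 94), i.e. 83x ≡ 31 (mod 94).
Multiplying by 83⁻¹ = 17 gives x ≡ 17·31 = 527 = 5·94 + 57 ≡ 57 (mod 94).
Check: f(57) = 83·57 + 42 = 4773 = 50·94 + 73 ≡ 73 (mod 94).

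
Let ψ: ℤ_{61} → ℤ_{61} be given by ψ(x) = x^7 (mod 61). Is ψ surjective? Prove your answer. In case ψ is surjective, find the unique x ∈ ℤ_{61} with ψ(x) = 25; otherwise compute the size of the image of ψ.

Since 61 is prime, the nonzero elements of ℤ_{61} form a cyclic group of order 60.
As gcd(7, 60) = 1, raising to the 7th power is a bijection on this group: if x_1^7 ≡ x_2^7 then (x_1x_2^{−1})^7 = 1, and the only element of order dividing gcd(7, 60) = 1 is 1, so x_1 = x_2.
With ψ(0) = 0 this makes ψ injective on all of ℤ_{61}, hence bijective (finite equal-size domain and codomain). In particular ψ is surjective.
Since ψ is surjective, we find the preimage of 25. The inverse of x ↦ x^7 on (ℤ_{61})^× is x ↦ x^43, because 7·43 = 301 = 5·60 + 1 ≡ 1 (mod 60) and x^{60} = 1 for x ≠ 0 (Fermat). So ψ⁻¹(25) = 25^43 mod 61.
Repeated squaring mod 61: 25^1 ≡ 25, 25^2 ≡ 25² = 625 ≡ 15, 25^4 ≡ 15² = 225 ≡ 42, 25^8 ≡ 42² = 1764 ≡ 56, 25^16 ≡ 56² = 3136 ≡ 25, 25^32 ≡ 25² = 625 ≡ 15. Since 43 = 32 + 8 + 2 + 1, 25^43 ≡ 15·56·15·25: 15·56 = 840 ≡ 47, then 47·15 = 705 ≡ 34, then 34·25 = 850 ≡ 57. So 25^43 ≡ 57 (mod 61).
Hence ψ⁻¹(25) = 57.

57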